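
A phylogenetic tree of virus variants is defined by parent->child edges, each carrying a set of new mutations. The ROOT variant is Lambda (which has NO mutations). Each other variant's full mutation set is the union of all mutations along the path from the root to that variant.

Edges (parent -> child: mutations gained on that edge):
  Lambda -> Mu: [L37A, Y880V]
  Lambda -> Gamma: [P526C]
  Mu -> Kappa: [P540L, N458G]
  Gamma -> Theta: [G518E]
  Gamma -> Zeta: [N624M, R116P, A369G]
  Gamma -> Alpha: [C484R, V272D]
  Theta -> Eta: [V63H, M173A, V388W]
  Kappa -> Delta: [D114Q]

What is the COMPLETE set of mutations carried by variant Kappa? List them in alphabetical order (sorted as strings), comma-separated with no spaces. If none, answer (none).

Answer: L37A,N458G,P540L,Y880V

Derivation:
At Lambda: gained [] -> total []
At Mu: gained ['L37A', 'Y880V'] -> total ['L37A', 'Y880V']
At Kappa: gained ['P540L', 'N458G'] -> total ['L37A', 'N458G', 'P540L', 'Y880V']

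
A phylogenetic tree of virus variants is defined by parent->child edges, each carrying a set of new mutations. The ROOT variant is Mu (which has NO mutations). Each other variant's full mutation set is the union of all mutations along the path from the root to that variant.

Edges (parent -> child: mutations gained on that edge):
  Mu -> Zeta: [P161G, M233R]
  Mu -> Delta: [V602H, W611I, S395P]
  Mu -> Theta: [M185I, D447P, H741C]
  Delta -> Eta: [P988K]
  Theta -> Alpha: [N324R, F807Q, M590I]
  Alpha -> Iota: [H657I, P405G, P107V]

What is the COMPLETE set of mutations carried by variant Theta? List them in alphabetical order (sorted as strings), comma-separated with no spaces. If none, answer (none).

At Mu: gained [] -> total []
At Theta: gained ['M185I', 'D447P', 'H741C'] -> total ['D447P', 'H741C', 'M185I']

Answer: D447P,H741C,M185I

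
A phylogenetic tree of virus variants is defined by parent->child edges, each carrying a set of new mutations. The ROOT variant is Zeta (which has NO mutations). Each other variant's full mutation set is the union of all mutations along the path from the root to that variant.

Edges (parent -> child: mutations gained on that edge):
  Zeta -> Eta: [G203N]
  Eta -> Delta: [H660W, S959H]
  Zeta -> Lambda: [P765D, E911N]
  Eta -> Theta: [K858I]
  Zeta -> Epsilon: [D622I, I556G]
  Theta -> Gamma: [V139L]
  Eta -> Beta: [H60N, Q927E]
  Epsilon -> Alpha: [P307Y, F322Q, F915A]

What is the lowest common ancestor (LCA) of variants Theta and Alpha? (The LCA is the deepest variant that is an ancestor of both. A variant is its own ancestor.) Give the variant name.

Path from root to Theta: Zeta -> Eta -> Theta
  ancestors of Theta: {Zeta, Eta, Theta}
Path from root to Alpha: Zeta -> Epsilon -> Alpha
  ancestors of Alpha: {Zeta, Epsilon, Alpha}
Common ancestors: {Zeta}
Walk up from Alpha: Alpha (not in ancestors of Theta), Epsilon (not in ancestors of Theta), Zeta (in ancestors of Theta)
Deepest common ancestor (LCA) = Zeta

Answer: Zeta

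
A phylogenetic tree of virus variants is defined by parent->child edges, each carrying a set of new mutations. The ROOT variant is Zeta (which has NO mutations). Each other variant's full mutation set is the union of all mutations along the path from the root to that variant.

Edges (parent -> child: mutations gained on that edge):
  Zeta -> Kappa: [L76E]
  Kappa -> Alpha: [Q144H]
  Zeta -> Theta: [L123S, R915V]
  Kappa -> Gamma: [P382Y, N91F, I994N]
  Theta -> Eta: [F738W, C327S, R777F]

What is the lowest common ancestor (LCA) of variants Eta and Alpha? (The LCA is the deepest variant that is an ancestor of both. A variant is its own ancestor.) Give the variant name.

Path from root to Eta: Zeta -> Theta -> Eta
  ancestors of Eta: {Zeta, Theta, Eta}
Path from root to Alpha: Zeta -> Kappa -> Alpha
  ancestors of Alpha: {Zeta, Kappa, Alpha}
Common ancestors: {Zeta}
Walk up from Alpha: Alpha (not in ancestors of Eta), Kappa (not in ancestors of Eta), Zeta (in ancestors of Eta)
Deepest common ancestor (LCA) = Zeta

Answer: Zeta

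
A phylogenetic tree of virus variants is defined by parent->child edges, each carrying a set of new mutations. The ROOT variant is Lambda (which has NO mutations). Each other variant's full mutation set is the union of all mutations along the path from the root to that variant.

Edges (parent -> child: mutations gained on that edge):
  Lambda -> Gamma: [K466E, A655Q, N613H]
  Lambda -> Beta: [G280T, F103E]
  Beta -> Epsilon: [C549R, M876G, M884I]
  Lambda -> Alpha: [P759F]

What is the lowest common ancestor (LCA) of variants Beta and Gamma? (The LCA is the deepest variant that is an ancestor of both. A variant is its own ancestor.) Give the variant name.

Answer: Lambda

Derivation:
Path from root to Beta: Lambda -> Beta
  ancestors of Beta: {Lambda, Beta}
Path from root to Gamma: Lambda -> Gamma
  ancestors of Gamma: {Lambda, Gamma}
Common ancestors: {Lambda}
Walk up from Gamma: Gamma (not in ancestors of Beta), Lambda (in ancestors of Beta)
Deepest common ancestor (LCA) = Lambda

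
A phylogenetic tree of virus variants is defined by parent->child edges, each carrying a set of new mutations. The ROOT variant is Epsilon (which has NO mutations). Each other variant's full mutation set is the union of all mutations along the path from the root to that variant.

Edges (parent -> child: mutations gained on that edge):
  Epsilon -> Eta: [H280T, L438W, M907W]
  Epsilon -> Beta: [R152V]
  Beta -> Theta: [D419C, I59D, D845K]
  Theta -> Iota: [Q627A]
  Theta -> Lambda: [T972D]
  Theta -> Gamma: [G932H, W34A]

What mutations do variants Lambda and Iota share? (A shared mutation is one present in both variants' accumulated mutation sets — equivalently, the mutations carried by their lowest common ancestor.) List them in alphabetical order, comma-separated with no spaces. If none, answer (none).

Accumulating mutations along path to Lambda:
  At Epsilon: gained [] -> total []
  At Beta: gained ['R152V'] -> total ['R152V']
  At Theta: gained ['D419C', 'I59D', 'D845K'] -> total ['D419C', 'D845K', 'I59D', 'R152V']
  At Lambda: gained ['T972D'] -> total ['D419C', 'D845K', 'I59D', 'R152V', 'T972D']
Mutations(Lambda) = ['D419C', 'D845K', 'I59D', 'R152V', 'T972D']
Accumulating mutations along path to Iota:
  At Epsilon: gained [] -> total []
  At Beta: gained ['R152V'] -> total ['R152V']
  At Theta: gained ['D419C', 'I59D', 'D845K'] -> total ['D419C', 'D845K', 'I59D', 'R152V']
  At Iota: gained ['Q627A'] -> total ['D419C', 'D845K', 'I59D', 'Q627A', 'R152V']
Mutations(Iota) = ['D419C', 'D845K', 'I59D', 'Q627A', 'R152V']
Intersection: ['D419C', 'D845K', 'I59D', 'R152V', 'T972D'] ∩ ['D419C', 'D845K', 'I59D', 'Q627A', 'R152V'] = ['D419C', 'D845K', 'I59D', 'R152V']

Answer: D419C,D845K,I59D,R152V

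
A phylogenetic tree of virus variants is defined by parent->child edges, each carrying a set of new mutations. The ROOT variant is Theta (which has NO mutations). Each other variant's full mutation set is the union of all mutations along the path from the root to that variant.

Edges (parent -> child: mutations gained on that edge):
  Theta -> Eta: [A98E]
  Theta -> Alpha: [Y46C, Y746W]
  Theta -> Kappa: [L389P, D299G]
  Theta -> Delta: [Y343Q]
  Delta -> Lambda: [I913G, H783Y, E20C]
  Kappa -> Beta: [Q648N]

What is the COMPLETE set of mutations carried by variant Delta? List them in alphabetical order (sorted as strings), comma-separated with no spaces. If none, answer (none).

At Theta: gained [] -> total []
At Delta: gained ['Y343Q'] -> total ['Y343Q']

Answer: Y343Q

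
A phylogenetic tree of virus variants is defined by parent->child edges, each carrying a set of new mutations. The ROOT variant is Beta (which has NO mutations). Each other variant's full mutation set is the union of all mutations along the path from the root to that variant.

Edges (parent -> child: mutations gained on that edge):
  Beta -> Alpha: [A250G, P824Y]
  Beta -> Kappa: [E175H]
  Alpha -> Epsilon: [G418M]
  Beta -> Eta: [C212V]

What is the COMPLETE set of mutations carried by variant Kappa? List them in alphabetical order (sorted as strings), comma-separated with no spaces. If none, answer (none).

Answer: E175H

Derivation:
At Beta: gained [] -> total []
At Kappa: gained ['E175H'] -> total ['E175H']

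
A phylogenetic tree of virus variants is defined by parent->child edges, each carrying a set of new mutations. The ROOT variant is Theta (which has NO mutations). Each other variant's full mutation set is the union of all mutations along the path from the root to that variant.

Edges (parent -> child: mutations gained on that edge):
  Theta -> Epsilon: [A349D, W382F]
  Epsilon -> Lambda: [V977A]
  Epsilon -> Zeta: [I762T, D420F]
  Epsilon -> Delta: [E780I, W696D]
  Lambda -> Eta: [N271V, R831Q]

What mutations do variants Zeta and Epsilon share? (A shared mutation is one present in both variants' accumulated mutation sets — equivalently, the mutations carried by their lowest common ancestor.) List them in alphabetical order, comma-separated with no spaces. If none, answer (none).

Answer: A349D,W382F

Derivation:
Accumulating mutations along path to Zeta:
  At Theta: gained [] -> total []
  At Epsilon: gained ['A349D', 'W382F'] -> total ['A349D', 'W382F']
  At Zeta: gained ['I762T', 'D420F'] -> total ['A349D', 'D420F', 'I762T', 'W382F']
Mutations(Zeta) = ['A349D', 'D420F', 'I762T', 'W382F']
Accumulating mutations along path to Epsilon:
  At Theta: gained [] -> total []
  At Epsilon: gained ['A349D', 'W382F'] -> total ['A349D', 'W382F']
Mutations(Epsilon) = ['A349D', 'W382F']
Intersection: ['A349D', 'D420F', 'I762T', 'W382F'] ∩ ['A349D', 'W382F'] = ['A349D', 'W382F']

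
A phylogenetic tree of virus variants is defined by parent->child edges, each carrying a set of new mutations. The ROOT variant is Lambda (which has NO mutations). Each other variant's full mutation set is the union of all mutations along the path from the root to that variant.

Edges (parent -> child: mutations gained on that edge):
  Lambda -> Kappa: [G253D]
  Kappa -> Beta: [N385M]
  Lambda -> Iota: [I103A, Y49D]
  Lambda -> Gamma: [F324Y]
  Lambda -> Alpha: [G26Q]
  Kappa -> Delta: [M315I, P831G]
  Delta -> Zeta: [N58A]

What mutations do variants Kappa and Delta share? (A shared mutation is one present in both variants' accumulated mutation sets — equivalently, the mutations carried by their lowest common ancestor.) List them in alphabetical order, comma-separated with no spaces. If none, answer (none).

Answer: G253D

Derivation:
Accumulating mutations along path to Kappa:
  At Lambda: gained [] -> total []
  At Kappa: gained ['G253D'] -> total ['G253D']
Mutations(Kappa) = ['G253D']
Accumulating mutations along path to Delta:
  At Lambda: gained [] -> total []
  At Kappa: gained ['G253D'] -> total ['G253D']
  At Delta: gained ['M315I', 'P831G'] -> total ['G253D', 'M315I', 'P831G']
Mutations(Delta) = ['G253D', 'M315I', 'P831G']
Intersection: ['G253D'] ∩ ['G253D', 'M315I', 'P831G'] = ['G253D']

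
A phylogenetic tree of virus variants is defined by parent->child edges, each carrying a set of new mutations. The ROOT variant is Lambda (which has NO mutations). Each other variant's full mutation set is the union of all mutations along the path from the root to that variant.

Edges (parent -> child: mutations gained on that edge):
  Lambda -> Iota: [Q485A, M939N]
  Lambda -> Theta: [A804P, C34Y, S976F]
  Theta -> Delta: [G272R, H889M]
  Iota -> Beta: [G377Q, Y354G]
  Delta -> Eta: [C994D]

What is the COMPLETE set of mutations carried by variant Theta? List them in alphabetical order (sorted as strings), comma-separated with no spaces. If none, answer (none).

Answer: A804P,C34Y,S976F

Derivation:
At Lambda: gained [] -> total []
At Theta: gained ['A804P', 'C34Y', 'S976F'] -> total ['A804P', 'C34Y', 'S976F']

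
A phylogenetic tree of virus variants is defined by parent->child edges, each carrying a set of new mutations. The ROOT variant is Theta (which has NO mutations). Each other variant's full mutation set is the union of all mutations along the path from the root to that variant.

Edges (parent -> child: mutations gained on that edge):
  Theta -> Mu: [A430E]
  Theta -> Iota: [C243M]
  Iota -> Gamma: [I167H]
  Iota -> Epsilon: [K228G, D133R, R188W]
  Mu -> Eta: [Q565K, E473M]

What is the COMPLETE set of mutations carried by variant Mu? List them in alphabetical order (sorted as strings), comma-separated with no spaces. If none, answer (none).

Answer: A430E

Derivation:
At Theta: gained [] -> total []
At Mu: gained ['A430E'] -> total ['A430E']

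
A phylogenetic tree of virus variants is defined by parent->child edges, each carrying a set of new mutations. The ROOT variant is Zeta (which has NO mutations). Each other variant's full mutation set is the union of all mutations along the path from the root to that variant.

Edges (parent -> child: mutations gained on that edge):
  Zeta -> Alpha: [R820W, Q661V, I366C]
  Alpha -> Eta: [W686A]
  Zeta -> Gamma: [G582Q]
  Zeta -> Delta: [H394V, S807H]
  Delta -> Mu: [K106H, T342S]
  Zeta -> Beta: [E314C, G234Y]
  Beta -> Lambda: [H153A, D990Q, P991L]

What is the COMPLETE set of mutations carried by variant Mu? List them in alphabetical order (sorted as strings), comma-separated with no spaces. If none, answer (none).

Answer: H394V,K106H,S807H,T342S

Derivation:
At Zeta: gained [] -> total []
At Delta: gained ['H394V', 'S807H'] -> total ['H394V', 'S807H']
At Mu: gained ['K106H', 'T342S'] -> total ['H394V', 'K106H', 'S807H', 'T342S']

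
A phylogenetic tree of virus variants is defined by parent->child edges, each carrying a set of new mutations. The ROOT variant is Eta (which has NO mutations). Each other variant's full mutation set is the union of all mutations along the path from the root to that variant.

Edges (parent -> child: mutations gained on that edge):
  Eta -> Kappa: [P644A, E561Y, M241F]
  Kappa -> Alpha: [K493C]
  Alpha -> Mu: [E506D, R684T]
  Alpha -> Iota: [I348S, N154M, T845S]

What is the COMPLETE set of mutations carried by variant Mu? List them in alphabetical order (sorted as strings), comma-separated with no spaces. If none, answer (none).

Answer: E506D,E561Y,K493C,M241F,P644A,R684T

Derivation:
At Eta: gained [] -> total []
At Kappa: gained ['P644A', 'E561Y', 'M241F'] -> total ['E561Y', 'M241F', 'P644A']
At Alpha: gained ['K493C'] -> total ['E561Y', 'K493C', 'M241F', 'P644A']
At Mu: gained ['E506D', 'R684T'] -> total ['E506D', 'E561Y', 'K493C', 'M241F', 'P644A', 'R684T']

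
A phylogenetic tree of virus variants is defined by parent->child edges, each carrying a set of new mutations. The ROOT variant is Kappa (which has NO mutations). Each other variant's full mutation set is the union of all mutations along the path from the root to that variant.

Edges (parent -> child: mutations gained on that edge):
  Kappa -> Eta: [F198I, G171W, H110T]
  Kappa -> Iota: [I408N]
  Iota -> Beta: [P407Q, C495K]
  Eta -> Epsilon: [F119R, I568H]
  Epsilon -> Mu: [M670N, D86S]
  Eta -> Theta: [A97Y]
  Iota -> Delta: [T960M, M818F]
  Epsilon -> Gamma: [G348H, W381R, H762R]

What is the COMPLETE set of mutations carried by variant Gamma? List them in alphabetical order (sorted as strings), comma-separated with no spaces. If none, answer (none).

Answer: F119R,F198I,G171W,G348H,H110T,H762R,I568H,W381R

Derivation:
At Kappa: gained [] -> total []
At Eta: gained ['F198I', 'G171W', 'H110T'] -> total ['F198I', 'G171W', 'H110T']
At Epsilon: gained ['F119R', 'I568H'] -> total ['F119R', 'F198I', 'G171W', 'H110T', 'I568H']
At Gamma: gained ['G348H', 'W381R', 'H762R'] -> total ['F119R', 'F198I', 'G171W', 'G348H', 'H110T', 'H762R', 'I568H', 'W381R']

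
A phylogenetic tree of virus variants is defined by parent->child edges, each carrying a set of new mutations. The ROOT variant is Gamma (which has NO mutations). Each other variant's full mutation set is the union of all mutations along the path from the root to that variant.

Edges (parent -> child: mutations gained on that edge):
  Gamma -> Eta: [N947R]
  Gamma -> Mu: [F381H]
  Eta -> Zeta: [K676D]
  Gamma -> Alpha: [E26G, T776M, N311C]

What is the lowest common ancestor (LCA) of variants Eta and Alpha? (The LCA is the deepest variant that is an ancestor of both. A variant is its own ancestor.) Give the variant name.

Answer: Gamma

Derivation:
Path from root to Eta: Gamma -> Eta
  ancestors of Eta: {Gamma, Eta}
Path from root to Alpha: Gamma -> Alpha
  ancestors of Alpha: {Gamma, Alpha}
Common ancestors: {Gamma}
Walk up from Alpha: Alpha (not in ancestors of Eta), Gamma (in ancestors of Eta)
Deepest common ancestor (LCA) = Gamma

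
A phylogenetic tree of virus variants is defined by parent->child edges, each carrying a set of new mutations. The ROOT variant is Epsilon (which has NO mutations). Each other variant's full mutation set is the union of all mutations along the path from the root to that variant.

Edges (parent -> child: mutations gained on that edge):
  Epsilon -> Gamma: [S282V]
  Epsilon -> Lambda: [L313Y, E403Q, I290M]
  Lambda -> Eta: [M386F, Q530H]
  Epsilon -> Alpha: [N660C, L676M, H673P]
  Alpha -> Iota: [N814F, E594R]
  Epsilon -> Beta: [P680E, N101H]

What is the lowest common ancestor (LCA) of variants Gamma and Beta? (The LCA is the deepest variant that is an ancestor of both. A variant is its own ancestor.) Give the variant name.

Answer: Epsilon

Derivation:
Path from root to Gamma: Epsilon -> Gamma
  ancestors of Gamma: {Epsilon, Gamma}
Path from root to Beta: Epsilon -> Beta
  ancestors of Beta: {Epsilon, Beta}
Common ancestors: {Epsilon}
Walk up from Beta: Beta (not in ancestors of Gamma), Epsilon (in ancestors of Gamma)
Deepest common ancestor (LCA) = Epsilon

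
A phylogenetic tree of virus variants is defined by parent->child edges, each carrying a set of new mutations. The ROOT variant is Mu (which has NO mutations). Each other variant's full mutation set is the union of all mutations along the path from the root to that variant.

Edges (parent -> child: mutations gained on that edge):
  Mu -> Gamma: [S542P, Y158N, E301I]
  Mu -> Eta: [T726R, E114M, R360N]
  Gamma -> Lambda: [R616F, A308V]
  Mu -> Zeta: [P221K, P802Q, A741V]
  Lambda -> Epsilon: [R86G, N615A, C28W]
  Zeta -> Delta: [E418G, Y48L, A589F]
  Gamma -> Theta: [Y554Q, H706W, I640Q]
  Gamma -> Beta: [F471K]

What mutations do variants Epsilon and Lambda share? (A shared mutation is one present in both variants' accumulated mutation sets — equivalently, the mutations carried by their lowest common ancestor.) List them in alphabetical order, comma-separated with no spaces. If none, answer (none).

Accumulating mutations along path to Epsilon:
  At Mu: gained [] -> total []
  At Gamma: gained ['S542P', 'Y158N', 'E301I'] -> total ['E301I', 'S542P', 'Y158N']
  At Lambda: gained ['R616F', 'A308V'] -> total ['A308V', 'E301I', 'R616F', 'S542P', 'Y158N']
  At Epsilon: gained ['R86G', 'N615A', 'C28W'] -> total ['A308V', 'C28W', 'E301I', 'N615A', 'R616F', 'R86G', 'S542P', 'Y158N']
Mutations(Epsilon) = ['A308V', 'C28W', 'E301I', 'N615A', 'R616F', 'R86G', 'S542P', 'Y158N']
Accumulating mutations along path to Lambda:
  At Mu: gained [] -> total []
  At Gamma: gained ['S542P', 'Y158N', 'E301I'] -> total ['E301I', 'S542P', 'Y158N']
  At Lambda: gained ['R616F', 'A308V'] -> total ['A308V', 'E301I', 'R616F', 'S542P', 'Y158N']
Mutations(Lambda) = ['A308V', 'E301I', 'R616F', 'S542P', 'Y158N']
Intersection: ['A308V', 'C28W', 'E301I', 'N615A', 'R616F', 'R86G', 'S542P', 'Y158N'] ∩ ['A308V', 'E301I', 'R616F', 'S542P', 'Y158N'] = ['A308V', 'E301I', 'R616F', 'S542P', 'Y158N']

Answer: A308V,E301I,R616F,S542P,Y158N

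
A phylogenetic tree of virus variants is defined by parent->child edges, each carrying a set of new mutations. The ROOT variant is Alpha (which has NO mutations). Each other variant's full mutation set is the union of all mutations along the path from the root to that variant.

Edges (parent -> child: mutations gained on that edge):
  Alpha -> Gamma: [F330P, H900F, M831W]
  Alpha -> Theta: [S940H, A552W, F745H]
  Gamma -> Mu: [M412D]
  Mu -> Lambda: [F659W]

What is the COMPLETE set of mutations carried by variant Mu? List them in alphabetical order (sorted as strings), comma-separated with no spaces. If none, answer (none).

At Alpha: gained [] -> total []
At Gamma: gained ['F330P', 'H900F', 'M831W'] -> total ['F330P', 'H900F', 'M831W']
At Mu: gained ['M412D'] -> total ['F330P', 'H900F', 'M412D', 'M831W']

Answer: F330P,H900F,M412D,M831W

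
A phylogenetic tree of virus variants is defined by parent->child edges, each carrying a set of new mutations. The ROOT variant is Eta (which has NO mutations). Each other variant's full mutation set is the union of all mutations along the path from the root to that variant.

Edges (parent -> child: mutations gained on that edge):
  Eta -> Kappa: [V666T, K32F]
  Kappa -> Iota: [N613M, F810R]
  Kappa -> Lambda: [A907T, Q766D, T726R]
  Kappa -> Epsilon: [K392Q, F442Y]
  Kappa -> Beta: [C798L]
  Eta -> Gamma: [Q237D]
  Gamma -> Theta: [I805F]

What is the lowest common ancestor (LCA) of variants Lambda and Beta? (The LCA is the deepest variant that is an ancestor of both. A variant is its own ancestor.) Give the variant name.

Answer: Kappa

Derivation:
Path from root to Lambda: Eta -> Kappa -> Lambda
  ancestors of Lambda: {Eta, Kappa, Lambda}
Path from root to Beta: Eta -> Kappa -> Beta
  ancestors of Beta: {Eta, Kappa, Beta}
Common ancestors: {Eta, Kappa}
Walk up from Beta: Beta (not in ancestors of Lambda), Kappa (in ancestors of Lambda), Eta (in ancestors of Lambda)
Deepest common ancestor (LCA) = Kappa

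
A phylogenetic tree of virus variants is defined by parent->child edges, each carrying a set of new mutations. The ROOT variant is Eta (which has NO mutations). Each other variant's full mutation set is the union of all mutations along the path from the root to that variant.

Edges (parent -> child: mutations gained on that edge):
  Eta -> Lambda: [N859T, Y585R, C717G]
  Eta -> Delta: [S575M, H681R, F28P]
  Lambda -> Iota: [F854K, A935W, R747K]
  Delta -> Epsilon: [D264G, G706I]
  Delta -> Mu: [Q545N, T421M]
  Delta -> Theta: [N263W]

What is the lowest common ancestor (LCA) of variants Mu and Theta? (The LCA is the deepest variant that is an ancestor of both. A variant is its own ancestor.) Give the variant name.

Answer: Delta

Derivation:
Path from root to Mu: Eta -> Delta -> Mu
  ancestors of Mu: {Eta, Delta, Mu}
Path from root to Theta: Eta -> Delta -> Theta
  ancestors of Theta: {Eta, Delta, Theta}
Common ancestors: {Eta, Delta}
Walk up from Theta: Theta (not in ancestors of Mu), Delta (in ancestors of Mu), Eta (in ancestors of Mu)
Deepest common ancestor (LCA) = Delta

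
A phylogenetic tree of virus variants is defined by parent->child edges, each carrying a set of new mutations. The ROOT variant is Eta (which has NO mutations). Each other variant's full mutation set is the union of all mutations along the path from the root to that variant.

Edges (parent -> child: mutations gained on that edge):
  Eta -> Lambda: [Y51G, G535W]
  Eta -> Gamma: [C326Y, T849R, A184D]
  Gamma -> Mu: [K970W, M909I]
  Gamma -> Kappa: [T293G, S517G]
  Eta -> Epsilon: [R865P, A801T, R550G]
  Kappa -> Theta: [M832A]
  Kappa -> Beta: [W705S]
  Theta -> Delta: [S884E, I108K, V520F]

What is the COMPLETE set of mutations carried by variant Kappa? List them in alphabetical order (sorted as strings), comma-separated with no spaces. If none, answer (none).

Answer: A184D,C326Y,S517G,T293G,T849R

Derivation:
At Eta: gained [] -> total []
At Gamma: gained ['C326Y', 'T849R', 'A184D'] -> total ['A184D', 'C326Y', 'T849R']
At Kappa: gained ['T293G', 'S517G'] -> total ['A184D', 'C326Y', 'S517G', 'T293G', 'T849R']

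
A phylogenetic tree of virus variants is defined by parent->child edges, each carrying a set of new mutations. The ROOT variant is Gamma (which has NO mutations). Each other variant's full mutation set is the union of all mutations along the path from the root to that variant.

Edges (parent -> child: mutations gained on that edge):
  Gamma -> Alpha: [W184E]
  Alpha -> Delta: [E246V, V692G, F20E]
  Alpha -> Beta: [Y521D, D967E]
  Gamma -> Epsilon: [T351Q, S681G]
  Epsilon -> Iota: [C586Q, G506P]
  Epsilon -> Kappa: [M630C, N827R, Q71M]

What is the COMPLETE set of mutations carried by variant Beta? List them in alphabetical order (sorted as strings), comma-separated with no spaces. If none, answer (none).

Answer: D967E,W184E,Y521D

Derivation:
At Gamma: gained [] -> total []
At Alpha: gained ['W184E'] -> total ['W184E']
At Beta: gained ['Y521D', 'D967E'] -> total ['D967E', 'W184E', 'Y521D']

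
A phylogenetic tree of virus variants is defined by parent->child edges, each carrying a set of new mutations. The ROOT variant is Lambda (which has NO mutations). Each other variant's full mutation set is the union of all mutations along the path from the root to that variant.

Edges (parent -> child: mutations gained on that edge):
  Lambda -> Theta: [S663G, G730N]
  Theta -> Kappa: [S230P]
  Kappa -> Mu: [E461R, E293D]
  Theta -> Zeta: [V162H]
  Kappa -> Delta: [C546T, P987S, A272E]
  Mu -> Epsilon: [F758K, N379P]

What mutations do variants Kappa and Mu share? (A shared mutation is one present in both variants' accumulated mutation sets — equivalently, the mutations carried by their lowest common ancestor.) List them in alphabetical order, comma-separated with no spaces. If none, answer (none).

Answer: G730N,S230P,S663G

Derivation:
Accumulating mutations along path to Kappa:
  At Lambda: gained [] -> total []
  At Theta: gained ['S663G', 'G730N'] -> total ['G730N', 'S663G']
  At Kappa: gained ['S230P'] -> total ['G730N', 'S230P', 'S663G']
Mutations(Kappa) = ['G730N', 'S230P', 'S663G']
Accumulating mutations along path to Mu:
  At Lambda: gained [] -> total []
  At Theta: gained ['S663G', 'G730N'] -> total ['G730N', 'S663G']
  At Kappa: gained ['S230P'] -> total ['G730N', 'S230P', 'S663G']
  At Mu: gained ['E461R', 'E293D'] -> total ['E293D', 'E461R', 'G730N', 'S230P', 'S663G']
Mutations(Mu) = ['E293D', 'E461R', 'G730N', 'S230P', 'S663G']
Intersection: ['G730N', 'S230P', 'S663G'] ∩ ['E293D', 'E461R', 'G730N', 'S230P', 'S663G'] = ['G730N', 'S230P', 'S663G']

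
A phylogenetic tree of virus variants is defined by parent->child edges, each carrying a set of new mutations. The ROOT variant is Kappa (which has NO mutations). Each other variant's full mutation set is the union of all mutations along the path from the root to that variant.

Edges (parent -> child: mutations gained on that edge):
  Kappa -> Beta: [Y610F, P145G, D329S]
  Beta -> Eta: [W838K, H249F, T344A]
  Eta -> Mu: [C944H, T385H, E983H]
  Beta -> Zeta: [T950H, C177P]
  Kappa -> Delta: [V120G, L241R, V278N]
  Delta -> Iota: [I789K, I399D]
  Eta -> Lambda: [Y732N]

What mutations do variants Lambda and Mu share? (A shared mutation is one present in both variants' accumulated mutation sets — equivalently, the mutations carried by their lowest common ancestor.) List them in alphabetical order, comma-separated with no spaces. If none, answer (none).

Accumulating mutations along path to Lambda:
  At Kappa: gained [] -> total []
  At Beta: gained ['Y610F', 'P145G', 'D329S'] -> total ['D329S', 'P145G', 'Y610F']
  At Eta: gained ['W838K', 'H249F', 'T344A'] -> total ['D329S', 'H249F', 'P145G', 'T344A', 'W838K', 'Y610F']
  At Lambda: gained ['Y732N'] -> total ['D329S', 'H249F', 'P145G', 'T344A', 'W838K', 'Y610F', 'Y732N']
Mutations(Lambda) = ['D329S', 'H249F', 'P145G', 'T344A', 'W838K', 'Y610F', 'Y732N']
Accumulating mutations along path to Mu:
  At Kappa: gained [] -> total []
  At Beta: gained ['Y610F', 'P145G', 'D329S'] -> total ['D329S', 'P145G', 'Y610F']
  At Eta: gained ['W838K', 'H249F', 'T344A'] -> total ['D329S', 'H249F', 'P145G', 'T344A', 'W838K', 'Y610F']
  At Mu: gained ['C944H', 'T385H', 'E983H'] -> total ['C944H', 'D329S', 'E983H', 'H249F', 'P145G', 'T344A', 'T385H', 'W838K', 'Y610F']
Mutations(Mu) = ['C944H', 'D329S', 'E983H', 'H249F', 'P145G', 'T344A', 'T385H', 'W838K', 'Y610F']
Intersection: ['D329S', 'H249F', 'P145G', 'T344A', 'W838K', 'Y610F', 'Y732N'] ∩ ['C944H', 'D329S', 'E983H', 'H249F', 'P145G', 'T344A', 'T385H', 'W838K', 'Y610F'] = ['D329S', 'H249F', 'P145G', 'T344A', 'W838K', 'Y610F']

Answer: D329S,H249F,P145G,T344A,W838K,Y610F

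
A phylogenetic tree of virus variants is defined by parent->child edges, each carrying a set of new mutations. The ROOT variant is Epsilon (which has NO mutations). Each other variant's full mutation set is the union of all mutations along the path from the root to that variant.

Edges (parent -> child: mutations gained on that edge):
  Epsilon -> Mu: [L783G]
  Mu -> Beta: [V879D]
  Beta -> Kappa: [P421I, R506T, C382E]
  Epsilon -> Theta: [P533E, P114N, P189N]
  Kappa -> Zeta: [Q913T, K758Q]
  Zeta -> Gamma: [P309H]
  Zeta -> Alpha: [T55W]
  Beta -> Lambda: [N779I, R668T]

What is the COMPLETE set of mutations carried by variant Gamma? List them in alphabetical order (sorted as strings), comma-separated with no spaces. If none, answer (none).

At Epsilon: gained [] -> total []
At Mu: gained ['L783G'] -> total ['L783G']
At Beta: gained ['V879D'] -> total ['L783G', 'V879D']
At Kappa: gained ['P421I', 'R506T', 'C382E'] -> total ['C382E', 'L783G', 'P421I', 'R506T', 'V879D']
At Zeta: gained ['Q913T', 'K758Q'] -> total ['C382E', 'K758Q', 'L783G', 'P421I', 'Q913T', 'R506T', 'V879D']
At Gamma: gained ['P309H'] -> total ['C382E', 'K758Q', 'L783G', 'P309H', 'P421I', 'Q913T', 'R506T', 'V879D']

Answer: C382E,K758Q,L783G,P309H,P421I,Q913T,R506T,V879D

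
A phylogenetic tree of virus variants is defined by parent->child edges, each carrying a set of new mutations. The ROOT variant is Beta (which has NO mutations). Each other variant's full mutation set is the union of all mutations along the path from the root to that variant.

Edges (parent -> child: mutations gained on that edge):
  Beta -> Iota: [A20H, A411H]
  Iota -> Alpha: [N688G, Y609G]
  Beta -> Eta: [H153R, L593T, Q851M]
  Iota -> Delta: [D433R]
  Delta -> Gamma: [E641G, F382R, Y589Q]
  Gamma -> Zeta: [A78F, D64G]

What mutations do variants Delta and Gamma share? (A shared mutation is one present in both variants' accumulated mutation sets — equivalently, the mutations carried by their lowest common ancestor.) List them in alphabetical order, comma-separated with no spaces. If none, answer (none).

Answer: A20H,A411H,D433R

Derivation:
Accumulating mutations along path to Delta:
  At Beta: gained [] -> total []
  At Iota: gained ['A20H', 'A411H'] -> total ['A20H', 'A411H']
  At Delta: gained ['D433R'] -> total ['A20H', 'A411H', 'D433R']
Mutations(Delta) = ['A20H', 'A411H', 'D433R']
Accumulating mutations along path to Gamma:
  At Beta: gained [] -> total []
  At Iota: gained ['A20H', 'A411H'] -> total ['A20H', 'A411H']
  At Delta: gained ['D433R'] -> total ['A20H', 'A411H', 'D433R']
  At Gamma: gained ['E641G', 'F382R', 'Y589Q'] -> total ['A20H', 'A411H', 'D433R', 'E641G', 'F382R', 'Y589Q']
Mutations(Gamma) = ['A20H', 'A411H', 'D433R', 'E641G', 'F382R', 'Y589Q']
Intersection: ['A20H', 'A411H', 'D433R'] ∩ ['A20H', 'A411H', 'D433R', 'E641G', 'F382R', 'Y589Q'] = ['A20H', 'A411H', 'D433R']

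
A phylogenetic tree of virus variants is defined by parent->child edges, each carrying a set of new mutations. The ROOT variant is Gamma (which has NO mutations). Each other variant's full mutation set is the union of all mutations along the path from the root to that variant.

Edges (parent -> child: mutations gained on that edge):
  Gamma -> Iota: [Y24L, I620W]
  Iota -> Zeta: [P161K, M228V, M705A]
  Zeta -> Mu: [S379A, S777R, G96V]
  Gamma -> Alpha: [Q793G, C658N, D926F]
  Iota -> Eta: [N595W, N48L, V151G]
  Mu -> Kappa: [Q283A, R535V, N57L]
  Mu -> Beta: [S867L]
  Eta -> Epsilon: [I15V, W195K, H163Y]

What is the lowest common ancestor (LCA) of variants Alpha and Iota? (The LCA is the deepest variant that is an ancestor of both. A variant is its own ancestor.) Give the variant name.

Answer: Gamma

Derivation:
Path from root to Alpha: Gamma -> Alpha
  ancestors of Alpha: {Gamma, Alpha}
Path from root to Iota: Gamma -> Iota
  ancestors of Iota: {Gamma, Iota}
Common ancestors: {Gamma}
Walk up from Iota: Iota (not in ancestors of Alpha), Gamma (in ancestors of Alpha)
Deepest common ancestor (LCA) = Gamma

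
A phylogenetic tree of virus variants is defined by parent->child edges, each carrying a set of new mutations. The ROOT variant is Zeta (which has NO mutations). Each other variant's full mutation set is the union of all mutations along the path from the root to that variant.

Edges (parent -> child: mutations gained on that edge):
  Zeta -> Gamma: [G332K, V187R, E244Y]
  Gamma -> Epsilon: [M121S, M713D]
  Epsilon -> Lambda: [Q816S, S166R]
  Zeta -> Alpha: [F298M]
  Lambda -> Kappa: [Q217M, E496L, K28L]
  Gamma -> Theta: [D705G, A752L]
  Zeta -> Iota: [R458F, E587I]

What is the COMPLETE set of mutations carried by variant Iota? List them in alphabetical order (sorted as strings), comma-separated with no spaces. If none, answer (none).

At Zeta: gained [] -> total []
At Iota: gained ['R458F', 'E587I'] -> total ['E587I', 'R458F']

Answer: E587I,R458F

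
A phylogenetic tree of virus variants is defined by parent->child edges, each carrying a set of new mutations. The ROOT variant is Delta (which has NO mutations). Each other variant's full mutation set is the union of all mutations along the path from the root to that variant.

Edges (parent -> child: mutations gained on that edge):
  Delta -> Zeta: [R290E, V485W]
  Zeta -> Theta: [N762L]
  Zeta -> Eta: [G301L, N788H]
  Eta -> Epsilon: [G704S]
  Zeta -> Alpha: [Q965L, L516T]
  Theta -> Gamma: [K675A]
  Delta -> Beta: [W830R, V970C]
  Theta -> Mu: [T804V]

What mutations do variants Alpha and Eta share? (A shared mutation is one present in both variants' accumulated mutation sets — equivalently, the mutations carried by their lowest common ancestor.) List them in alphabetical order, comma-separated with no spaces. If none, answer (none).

Answer: R290E,V485W

Derivation:
Accumulating mutations along path to Alpha:
  At Delta: gained [] -> total []
  At Zeta: gained ['R290E', 'V485W'] -> total ['R290E', 'V485W']
  At Alpha: gained ['Q965L', 'L516T'] -> total ['L516T', 'Q965L', 'R290E', 'V485W']
Mutations(Alpha) = ['L516T', 'Q965L', 'R290E', 'V485W']
Accumulating mutations along path to Eta:
  At Delta: gained [] -> total []
  At Zeta: gained ['R290E', 'V485W'] -> total ['R290E', 'V485W']
  At Eta: gained ['G301L', 'N788H'] -> total ['G301L', 'N788H', 'R290E', 'V485W']
Mutations(Eta) = ['G301L', 'N788H', 'R290E', 'V485W']
Intersection: ['L516T', 'Q965L', 'R290E', 'V485W'] ∩ ['G301L', 'N788H', 'R290E', 'V485W'] = ['R290E', 'V485W']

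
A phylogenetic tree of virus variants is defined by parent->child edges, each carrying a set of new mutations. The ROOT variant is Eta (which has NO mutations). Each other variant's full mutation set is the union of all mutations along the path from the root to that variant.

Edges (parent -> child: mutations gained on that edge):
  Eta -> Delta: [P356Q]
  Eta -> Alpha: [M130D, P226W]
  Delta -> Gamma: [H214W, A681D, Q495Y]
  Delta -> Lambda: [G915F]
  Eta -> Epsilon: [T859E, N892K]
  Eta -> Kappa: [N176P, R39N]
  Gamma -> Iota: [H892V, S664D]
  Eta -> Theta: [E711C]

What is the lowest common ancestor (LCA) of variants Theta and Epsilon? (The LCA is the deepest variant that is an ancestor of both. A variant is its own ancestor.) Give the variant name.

Answer: Eta

Derivation:
Path from root to Theta: Eta -> Theta
  ancestors of Theta: {Eta, Theta}
Path from root to Epsilon: Eta -> Epsilon
  ancestors of Epsilon: {Eta, Epsilon}
Common ancestors: {Eta}
Walk up from Epsilon: Epsilon (not in ancestors of Theta), Eta (in ancestors of Theta)
Deepest common ancestor (LCA) = Eta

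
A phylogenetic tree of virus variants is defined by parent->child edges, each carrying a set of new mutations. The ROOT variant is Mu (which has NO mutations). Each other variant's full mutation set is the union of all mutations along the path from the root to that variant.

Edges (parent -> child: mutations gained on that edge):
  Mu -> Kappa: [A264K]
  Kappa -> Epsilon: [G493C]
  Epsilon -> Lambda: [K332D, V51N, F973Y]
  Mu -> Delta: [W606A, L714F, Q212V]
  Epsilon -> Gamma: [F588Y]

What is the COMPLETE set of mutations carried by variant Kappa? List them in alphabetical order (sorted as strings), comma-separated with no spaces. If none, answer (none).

At Mu: gained [] -> total []
At Kappa: gained ['A264K'] -> total ['A264K']

Answer: A264K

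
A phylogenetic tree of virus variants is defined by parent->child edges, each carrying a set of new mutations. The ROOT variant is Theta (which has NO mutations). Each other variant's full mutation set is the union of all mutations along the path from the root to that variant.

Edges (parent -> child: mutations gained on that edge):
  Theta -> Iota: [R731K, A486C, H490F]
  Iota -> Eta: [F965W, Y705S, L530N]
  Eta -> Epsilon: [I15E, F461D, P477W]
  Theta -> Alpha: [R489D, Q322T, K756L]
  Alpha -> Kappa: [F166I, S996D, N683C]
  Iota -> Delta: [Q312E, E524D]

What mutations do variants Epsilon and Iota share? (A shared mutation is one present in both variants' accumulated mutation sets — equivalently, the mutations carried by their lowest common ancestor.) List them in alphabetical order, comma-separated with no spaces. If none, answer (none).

Answer: A486C,H490F,R731K

Derivation:
Accumulating mutations along path to Epsilon:
  At Theta: gained [] -> total []
  At Iota: gained ['R731K', 'A486C', 'H490F'] -> total ['A486C', 'H490F', 'R731K']
  At Eta: gained ['F965W', 'Y705S', 'L530N'] -> total ['A486C', 'F965W', 'H490F', 'L530N', 'R731K', 'Y705S']
  At Epsilon: gained ['I15E', 'F461D', 'P477W'] -> total ['A486C', 'F461D', 'F965W', 'H490F', 'I15E', 'L530N', 'P477W', 'R731K', 'Y705S']
Mutations(Epsilon) = ['A486C', 'F461D', 'F965W', 'H490F', 'I15E', 'L530N', 'P477W', 'R731K', 'Y705S']
Accumulating mutations along path to Iota:
  At Theta: gained [] -> total []
  At Iota: gained ['R731K', 'A486C', 'H490F'] -> total ['A486C', 'H490F', 'R731K']
Mutations(Iota) = ['A486C', 'H490F', 'R731K']
Intersection: ['A486C', 'F461D', 'F965W', 'H490F', 'I15E', 'L530N', 'P477W', 'R731K', 'Y705S'] ∩ ['A486C', 'H490F', 'R731K'] = ['A486C', 'H490F', 'R731K']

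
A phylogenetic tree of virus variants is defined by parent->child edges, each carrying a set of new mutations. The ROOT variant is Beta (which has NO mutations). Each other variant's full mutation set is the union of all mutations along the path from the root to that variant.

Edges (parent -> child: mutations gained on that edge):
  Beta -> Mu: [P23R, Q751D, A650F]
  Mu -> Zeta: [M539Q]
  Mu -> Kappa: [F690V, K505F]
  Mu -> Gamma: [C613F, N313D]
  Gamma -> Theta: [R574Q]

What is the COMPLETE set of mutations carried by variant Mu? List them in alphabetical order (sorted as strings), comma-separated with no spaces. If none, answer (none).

At Beta: gained [] -> total []
At Mu: gained ['P23R', 'Q751D', 'A650F'] -> total ['A650F', 'P23R', 'Q751D']

Answer: A650F,P23R,Q751D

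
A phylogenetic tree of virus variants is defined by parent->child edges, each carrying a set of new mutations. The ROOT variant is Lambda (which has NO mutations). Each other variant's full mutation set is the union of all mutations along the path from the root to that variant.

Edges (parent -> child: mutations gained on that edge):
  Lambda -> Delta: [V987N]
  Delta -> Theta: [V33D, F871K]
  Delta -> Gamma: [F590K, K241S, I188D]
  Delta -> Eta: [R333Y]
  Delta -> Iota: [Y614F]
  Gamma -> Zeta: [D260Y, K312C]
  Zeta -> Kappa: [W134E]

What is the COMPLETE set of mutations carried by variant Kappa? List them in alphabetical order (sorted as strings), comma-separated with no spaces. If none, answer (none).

Answer: D260Y,F590K,I188D,K241S,K312C,V987N,W134E

Derivation:
At Lambda: gained [] -> total []
At Delta: gained ['V987N'] -> total ['V987N']
At Gamma: gained ['F590K', 'K241S', 'I188D'] -> total ['F590K', 'I188D', 'K241S', 'V987N']
At Zeta: gained ['D260Y', 'K312C'] -> total ['D260Y', 'F590K', 'I188D', 'K241S', 'K312C', 'V987N']
At Kappa: gained ['W134E'] -> total ['D260Y', 'F590K', 'I188D', 'K241S', 'K312C', 'V987N', 'W134E']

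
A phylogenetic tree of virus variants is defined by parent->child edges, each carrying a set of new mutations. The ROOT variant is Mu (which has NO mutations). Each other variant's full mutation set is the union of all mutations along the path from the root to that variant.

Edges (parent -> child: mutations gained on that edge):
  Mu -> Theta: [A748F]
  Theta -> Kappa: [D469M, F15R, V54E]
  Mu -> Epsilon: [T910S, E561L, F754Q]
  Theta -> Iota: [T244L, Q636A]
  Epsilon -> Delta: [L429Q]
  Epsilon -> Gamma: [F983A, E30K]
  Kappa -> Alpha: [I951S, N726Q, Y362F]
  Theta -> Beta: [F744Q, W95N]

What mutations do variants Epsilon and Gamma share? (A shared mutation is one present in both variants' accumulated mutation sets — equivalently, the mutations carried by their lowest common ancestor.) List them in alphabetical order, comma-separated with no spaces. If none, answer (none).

Accumulating mutations along path to Epsilon:
  At Mu: gained [] -> total []
  At Epsilon: gained ['T910S', 'E561L', 'F754Q'] -> total ['E561L', 'F754Q', 'T910S']
Mutations(Epsilon) = ['E561L', 'F754Q', 'T910S']
Accumulating mutations along path to Gamma:
  At Mu: gained [] -> total []
  At Epsilon: gained ['T910S', 'E561L', 'F754Q'] -> total ['E561L', 'F754Q', 'T910S']
  At Gamma: gained ['F983A', 'E30K'] -> total ['E30K', 'E561L', 'F754Q', 'F983A', 'T910S']
Mutations(Gamma) = ['E30K', 'E561L', 'F754Q', 'F983A', 'T910S']
Intersection: ['E561L', 'F754Q', 'T910S'] ∩ ['E30K', 'E561L', 'F754Q', 'F983A', 'T910S'] = ['E561L', 'F754Q', 'T910S']

Answer: E561L,F754Q,T910S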